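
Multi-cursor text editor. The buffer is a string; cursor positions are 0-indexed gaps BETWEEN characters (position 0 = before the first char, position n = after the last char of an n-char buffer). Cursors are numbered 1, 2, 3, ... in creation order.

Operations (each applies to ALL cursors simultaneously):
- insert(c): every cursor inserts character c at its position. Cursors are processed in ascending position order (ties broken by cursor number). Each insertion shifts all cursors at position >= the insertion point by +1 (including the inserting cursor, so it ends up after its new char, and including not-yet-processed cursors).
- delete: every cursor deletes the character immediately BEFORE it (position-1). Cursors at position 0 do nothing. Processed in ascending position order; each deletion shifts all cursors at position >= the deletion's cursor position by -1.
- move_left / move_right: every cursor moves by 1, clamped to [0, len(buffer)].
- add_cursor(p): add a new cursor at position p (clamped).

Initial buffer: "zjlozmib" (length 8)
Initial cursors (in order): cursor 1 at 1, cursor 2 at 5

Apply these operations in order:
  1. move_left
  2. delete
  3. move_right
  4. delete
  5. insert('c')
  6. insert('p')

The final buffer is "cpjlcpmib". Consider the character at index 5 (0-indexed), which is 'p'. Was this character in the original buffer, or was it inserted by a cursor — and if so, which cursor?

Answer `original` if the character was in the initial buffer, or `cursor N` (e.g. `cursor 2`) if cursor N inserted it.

Answer: cursor 2

Derivation:
After op 1 (move_left): buffer="zjlozmib" (len 8), cursors c1@0 c2@4, authorship ........
After op 2 (delete): buffer="zjlzmib" (len 7), cursors c1@0 c2@3, authorship .......
After op 3 (move_right): buffer="zjlzmib" (len 7), cursors c1@1 c2@4, authorship .......
After op 4 (delete): buffer="jlmib" (len 5), cursors c1@0 c2@2, authorship .....
After op 5 (insert('c')): buffer="cjlcmib" (len 7), cursors c1@1 c2@4, authorship 1..2...
After op 6 (insert('p')): buffer="cpjlcpmib" (len 9), cursors c1@2 c2@6, authorship 11..22...
Authorship (.=original, N=cursor N): 1 1 . . 2 2 . . .
Index 5: author = 2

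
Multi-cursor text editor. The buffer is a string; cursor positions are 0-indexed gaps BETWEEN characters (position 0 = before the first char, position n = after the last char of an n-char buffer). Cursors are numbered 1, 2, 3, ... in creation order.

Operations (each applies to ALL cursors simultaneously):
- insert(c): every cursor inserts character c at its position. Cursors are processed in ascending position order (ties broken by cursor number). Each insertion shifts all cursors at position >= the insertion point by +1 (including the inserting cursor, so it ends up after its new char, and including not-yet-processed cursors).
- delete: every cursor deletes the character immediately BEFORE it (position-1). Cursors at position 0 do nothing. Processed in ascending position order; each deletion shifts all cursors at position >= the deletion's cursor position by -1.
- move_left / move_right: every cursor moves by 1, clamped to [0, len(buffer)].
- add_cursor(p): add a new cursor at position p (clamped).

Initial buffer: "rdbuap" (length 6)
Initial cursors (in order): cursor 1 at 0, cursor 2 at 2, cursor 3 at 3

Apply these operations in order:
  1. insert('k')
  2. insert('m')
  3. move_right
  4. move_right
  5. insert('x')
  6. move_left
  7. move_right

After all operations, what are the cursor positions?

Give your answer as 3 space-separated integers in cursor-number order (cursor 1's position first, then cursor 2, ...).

Answer: 5 10 14

Derivation:
After op 1 (insert('k')): buffer="krdkbkuap" (len 9), cursors c1@1 c2@4 c3@6, authorship 1..2.3...
After op 2 (insert('m')): buffer="kmrdkmbkmuap" (len 12), cursors c1@2 c2@6 c3@9, authorship 11..22.33...
After op 3 (move_right): buffer="kmrdkmbkmuap" (len 12), cursors c1@3 c2@7 c3@10, authorship 11..22.33...
After op 4 (move_right): buffer="kmrdkmbkmuap" (len 12), cursors c1@4 c2@8 c3@11, authorship 11..22.33...
After op 5 (insert('x')): buffer="kmrdxkmbkxmuaxp" (len 15), cursors c1@5 c2@10 c3@14, authorship 11..122.323..3.
After op 6 (move_left): buffer="kmrdxkmbkxmuaxp" (len 15), cursors c1@4 c2@9 c3@13, authorship 11..122.323..3.
After op 7 (move_right): buffer="kmrdxkmbkxmuaxp" (len 15), cursors c1@5 c2@10 c3@14, authorship 11..122.323..3.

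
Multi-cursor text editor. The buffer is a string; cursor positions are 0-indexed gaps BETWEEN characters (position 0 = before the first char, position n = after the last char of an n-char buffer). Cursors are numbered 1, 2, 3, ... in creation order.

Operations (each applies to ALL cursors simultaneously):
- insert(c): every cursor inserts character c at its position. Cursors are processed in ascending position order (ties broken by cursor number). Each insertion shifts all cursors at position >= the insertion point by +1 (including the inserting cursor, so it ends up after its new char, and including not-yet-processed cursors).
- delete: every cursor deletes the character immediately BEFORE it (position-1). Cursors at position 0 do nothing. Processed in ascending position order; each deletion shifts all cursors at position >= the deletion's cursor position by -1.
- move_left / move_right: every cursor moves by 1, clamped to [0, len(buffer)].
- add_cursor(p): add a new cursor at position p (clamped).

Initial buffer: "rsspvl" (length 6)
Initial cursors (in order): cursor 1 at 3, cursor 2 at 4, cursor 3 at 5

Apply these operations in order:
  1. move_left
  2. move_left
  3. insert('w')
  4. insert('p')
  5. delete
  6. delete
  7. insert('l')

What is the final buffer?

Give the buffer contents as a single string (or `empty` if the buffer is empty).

After op 1 (move_left): buffer="rsspvl" (len 6), cursors c1@2 c2@3 c3@4, authorship ......
After op 2 (move_left): buffer="rsspvl" (len 6), cursors c1@1 c2@2 c3@3, authorship ......
After op 3 (insert('w')): buffer="rwswswpvl" (len 9), cursors c1@2 c2@4 c3@6, authorship .1.2.3...
After op 4 (insert('p')): buffer="rwpswpswppvl" (len 12), cursors c1@3 c2@6 c3@9, authorship .11.22.33...
After op 5 (delete): buffer="rwswswpvl" (len 9), cursors c1@2 c2@4 c3@6, authorship .1.2.3...
After op 6 (delete): buffer="rsspvl" (len 6), cursors c1@1 c2@2 c3@3, authorship ......
After op 7 (insert('l')): buffer="rlslslpvl" (len 9), cursors c1@2 c2@4 c3@6, authorship .1.2.3...

Answer: rlslslpvl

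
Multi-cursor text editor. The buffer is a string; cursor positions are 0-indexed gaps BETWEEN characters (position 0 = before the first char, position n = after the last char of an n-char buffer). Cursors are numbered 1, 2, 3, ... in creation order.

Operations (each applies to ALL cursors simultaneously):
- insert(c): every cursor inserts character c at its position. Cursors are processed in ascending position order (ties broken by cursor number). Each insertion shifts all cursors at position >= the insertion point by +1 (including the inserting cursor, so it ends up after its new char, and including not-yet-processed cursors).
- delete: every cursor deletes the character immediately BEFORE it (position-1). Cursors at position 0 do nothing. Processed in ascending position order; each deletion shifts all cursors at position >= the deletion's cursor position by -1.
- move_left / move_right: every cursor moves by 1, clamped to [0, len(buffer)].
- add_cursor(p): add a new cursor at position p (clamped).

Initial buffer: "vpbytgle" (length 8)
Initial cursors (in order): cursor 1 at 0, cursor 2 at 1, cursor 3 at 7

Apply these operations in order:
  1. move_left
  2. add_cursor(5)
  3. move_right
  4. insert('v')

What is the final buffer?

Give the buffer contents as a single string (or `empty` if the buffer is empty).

After op 1 (move_left): buffer="vpbytgle" (len 8), cursors c1@0 c2@0 c3@6, authorship ........
After op 2 (add_cursor(5)): buffer="vpbytgle" (len 8), cursors c1@0 c2@0 c4@5 c3@6, authorship ........
After op 3 (move_right): buffer="vpbytgle" (len 8), cursors c1@1 c2@1 c4@6 c3@7, authorship ........
After op 4 (insert('v')): buffer="vvvpbytgvlve" (len 12), cursors c1@3 c2@3 c4@9 c3@11, authorship .12.....4.3.

Answer: vvvpbytgvlve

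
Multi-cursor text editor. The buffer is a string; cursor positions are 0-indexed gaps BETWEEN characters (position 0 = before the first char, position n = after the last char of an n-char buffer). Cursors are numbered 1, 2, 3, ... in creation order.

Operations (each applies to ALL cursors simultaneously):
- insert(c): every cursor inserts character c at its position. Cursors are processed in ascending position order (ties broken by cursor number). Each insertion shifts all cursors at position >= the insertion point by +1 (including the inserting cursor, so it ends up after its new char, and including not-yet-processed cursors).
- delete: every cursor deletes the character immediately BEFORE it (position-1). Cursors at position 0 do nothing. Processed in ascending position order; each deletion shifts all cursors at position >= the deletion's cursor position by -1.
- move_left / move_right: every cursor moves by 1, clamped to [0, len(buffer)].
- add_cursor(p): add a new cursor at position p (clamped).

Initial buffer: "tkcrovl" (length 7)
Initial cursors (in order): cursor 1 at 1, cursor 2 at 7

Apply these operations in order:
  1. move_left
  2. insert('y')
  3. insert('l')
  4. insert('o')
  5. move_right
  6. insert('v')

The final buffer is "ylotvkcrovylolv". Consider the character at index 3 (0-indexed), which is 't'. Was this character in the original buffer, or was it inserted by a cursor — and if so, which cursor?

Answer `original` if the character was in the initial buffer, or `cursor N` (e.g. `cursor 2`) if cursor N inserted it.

Answer: original

Derivation:
After op 1 (move_left): buffer="tkcrovl" (len 7), cursors c1@0 c2@6, authorship .......
After op 2 (insert('y')): buffer="ytkcrovyl" (len 9), cursors c1@1 c2@8, authorship 1......2.
After op 3 (insert('l')): buffer="yltkcrovyll" (len 11), cursors c1@2 c2@10, authorship 11......22.
After op 4 (insert('o')): buffer="ylotkcrovylol" (len 13), cursors c1@3 c2@12, authorship 111......222.
After op 5 (move_right): buffer="ylotkcrovylol" (len 13), cursors c1@4 c2@13, authorship 111......222.
After op 6 (insert('v')): buffer="ylotvkcrovylolv" (len 15), cursors c1@5 c2@15, authorship 111.1.....222.2
Authorship (.=original, N=cursor N): 1 1 1 . 1 . . . . . 2 2 2 . 2
Index 3: author = original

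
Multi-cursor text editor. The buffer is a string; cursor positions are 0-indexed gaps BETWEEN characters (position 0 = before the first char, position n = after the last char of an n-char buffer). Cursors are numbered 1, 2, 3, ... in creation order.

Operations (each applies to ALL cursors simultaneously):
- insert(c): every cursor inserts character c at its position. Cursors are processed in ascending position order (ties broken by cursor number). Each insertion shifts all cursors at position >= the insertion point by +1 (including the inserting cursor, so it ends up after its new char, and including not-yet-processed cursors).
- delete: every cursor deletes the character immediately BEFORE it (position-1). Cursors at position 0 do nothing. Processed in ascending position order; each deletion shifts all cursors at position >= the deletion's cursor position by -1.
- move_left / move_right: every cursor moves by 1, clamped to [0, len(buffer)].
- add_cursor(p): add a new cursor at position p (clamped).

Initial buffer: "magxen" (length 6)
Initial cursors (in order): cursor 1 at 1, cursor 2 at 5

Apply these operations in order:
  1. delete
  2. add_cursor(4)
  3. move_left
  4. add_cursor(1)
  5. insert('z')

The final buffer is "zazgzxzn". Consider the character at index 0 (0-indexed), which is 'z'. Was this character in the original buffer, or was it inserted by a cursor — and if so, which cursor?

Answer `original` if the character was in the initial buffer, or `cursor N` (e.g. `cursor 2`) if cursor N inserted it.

Answer: cursor 1

Derivation:
After op 1 (delete): buffer="agxn" (len 4), cursors c1@0 c2@3, authorship ....
After op 2 (add_cursor(4)): buffer="agxn" (len 4), cursors c1@0 c2@3 c3@4, authorship ....
After op 3 (move_left): buffer="agxn" (len 4), cursors c1@0 c2@2 c3@3, authorship ....
After op 4 (add_cursor(1)): buffer="agxn" (len 4), cursors c1@0 c4@1 c2@2 c3@3, authorship ....
After op 5 (insert('z')): buffer="zazgzxzn" (len 8), cursors c1@1 c4@3 c2@5 c3@7, authorship 1.4.2.3.
Authorship (.=original, N=cursor N): 1 . 4 . 2 . 3 .
Index 0: author = 1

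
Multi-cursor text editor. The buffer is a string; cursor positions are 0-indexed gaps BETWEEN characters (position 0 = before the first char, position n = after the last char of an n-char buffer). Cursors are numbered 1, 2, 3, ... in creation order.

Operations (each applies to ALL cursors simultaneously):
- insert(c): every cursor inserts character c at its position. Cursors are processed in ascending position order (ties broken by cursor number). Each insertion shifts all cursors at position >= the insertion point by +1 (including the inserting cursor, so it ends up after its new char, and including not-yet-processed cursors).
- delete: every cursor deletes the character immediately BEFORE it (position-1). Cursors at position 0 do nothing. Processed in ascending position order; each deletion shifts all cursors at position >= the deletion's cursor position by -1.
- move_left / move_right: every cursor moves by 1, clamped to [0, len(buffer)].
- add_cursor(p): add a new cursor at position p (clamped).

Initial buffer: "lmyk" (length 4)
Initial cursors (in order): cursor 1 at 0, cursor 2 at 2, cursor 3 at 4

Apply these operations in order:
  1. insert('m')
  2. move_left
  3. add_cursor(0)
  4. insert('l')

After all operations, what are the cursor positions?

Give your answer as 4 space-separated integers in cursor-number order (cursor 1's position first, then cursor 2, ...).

After op 1 (insert('m')): buffer="mlmmykm" (len 7), cursors c1@1 c2@4 c3@7, authorship 1..2..3
After op 2 (move_left): buffer="mlmmykm" (len 7), cursors c1@0 c2@3 c3@6, authorship 1..2..3
After op 3 (add_cursor(0)): buffer="mlmmykm" (len 7), cursors c1@0 c4@0 c2@3 c3@6, authorship 1..2..3
After op 4 (insert('l')): buffer="llmlmlmyklm" (len 11), cursors c1@2 c4@2 c2@6 c3@10, authorship 141..22..33

Answer: 2 6 10 2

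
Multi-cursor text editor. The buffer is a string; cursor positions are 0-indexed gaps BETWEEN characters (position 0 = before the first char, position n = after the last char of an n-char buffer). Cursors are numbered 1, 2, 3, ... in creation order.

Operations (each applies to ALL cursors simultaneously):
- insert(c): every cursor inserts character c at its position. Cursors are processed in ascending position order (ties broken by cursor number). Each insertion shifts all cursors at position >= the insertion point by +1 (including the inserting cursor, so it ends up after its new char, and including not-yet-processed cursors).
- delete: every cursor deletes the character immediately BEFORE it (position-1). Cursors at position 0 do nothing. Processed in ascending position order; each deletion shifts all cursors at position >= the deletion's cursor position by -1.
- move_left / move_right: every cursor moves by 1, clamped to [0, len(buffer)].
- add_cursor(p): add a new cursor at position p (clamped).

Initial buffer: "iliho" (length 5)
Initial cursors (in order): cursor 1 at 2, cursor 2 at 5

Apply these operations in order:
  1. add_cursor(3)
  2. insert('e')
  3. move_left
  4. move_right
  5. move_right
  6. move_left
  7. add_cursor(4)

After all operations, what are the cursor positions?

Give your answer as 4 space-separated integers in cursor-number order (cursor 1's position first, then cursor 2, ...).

Answer: 3 7 5 4

Derivation:
After op 1 (add_cursor(3)): buffer="iliho" (len 5), cursors c1@2 c3@3 c2@5, authorship .....
After op 2 (insert('e')): buffer="ileiehoe" (len 8), cursors c1@3 c3@5 c2@8, authorship ..1.3..2
After op 3 (move_left): buffer="ileiehoe" (len 8), cursors c1@2 c3@4 c2@7, authorship ..1.3..2
After op 4 (move_right): buffer="ileiehoe" (len 8), cursors c1@3 c3@5 c2@8, authorship ..1.3..2
After op 5 (move_right): buffer="ileiehoe" (len 8), cursors c1@4 c3@6 c2@8, authorship ..1.3..2
After op 6 (move_left): buffer="ileiehoe" (len 8), cursors c1@3 c3@5 c2@7, authorship ..1.3..2
After op 7 (add_cursor(4)): buffer="ileiehoe" (len 8), cursors c1@3 c4@4 c3@5 c2@7, authorship ..1.3..2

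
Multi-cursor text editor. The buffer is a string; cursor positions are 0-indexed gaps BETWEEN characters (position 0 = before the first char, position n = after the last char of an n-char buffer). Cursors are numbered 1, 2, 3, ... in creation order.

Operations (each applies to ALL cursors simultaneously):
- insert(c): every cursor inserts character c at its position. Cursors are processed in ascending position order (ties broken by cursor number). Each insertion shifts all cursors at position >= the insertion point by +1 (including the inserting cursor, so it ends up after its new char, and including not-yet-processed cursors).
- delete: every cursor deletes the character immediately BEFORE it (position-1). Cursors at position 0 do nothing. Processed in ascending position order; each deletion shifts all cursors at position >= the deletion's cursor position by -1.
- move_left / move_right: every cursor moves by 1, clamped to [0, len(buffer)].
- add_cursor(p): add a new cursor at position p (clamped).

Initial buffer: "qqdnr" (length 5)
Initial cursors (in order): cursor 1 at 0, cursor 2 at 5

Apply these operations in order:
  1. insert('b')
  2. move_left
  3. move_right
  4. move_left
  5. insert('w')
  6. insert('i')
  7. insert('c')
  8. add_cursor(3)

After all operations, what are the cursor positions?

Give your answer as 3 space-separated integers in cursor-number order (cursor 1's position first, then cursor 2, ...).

Answer: 3 12 3

Derivation:
After op 1 (insert('b')): buffer="bqqdnrb" (len 7), cursors c1@1 c2@7, authorship 1.....2
After op 2 (move_left): buffer="bqqdnrb" (len 7), cursors c1@0 c2@6, authorship 1.....2
After op 3 (move_right): buffer="bqqdnrb" (len 7), cursors c1@1 c2@7, authorship 1.....2
After op 4 (move_left): buffer="bqqdnrb" (len 7), cursors c1@0 c2@6, authorship 1.....2
After op 5 (insert('w')): buffer="wbqqdnrwb" (len 9), cursors c1@1 c2@8, authorship 11.....22
After op 6 (insert('i')): buffer="wibqqdnrwib" (len 11), cursors c1@2 c2@10, authorship 111.....222
After op 7 (insert('c')): buffer="wicbqqdnrwicb" (len 13), cursors c1@3 c2@12, authorship 1111.....2222
After op 8 (add_cursor(3)): buffer="wicbqqdnrwicb" (len 13), cursors c1@3 c3@3 c2@12, authorship 1111.....2222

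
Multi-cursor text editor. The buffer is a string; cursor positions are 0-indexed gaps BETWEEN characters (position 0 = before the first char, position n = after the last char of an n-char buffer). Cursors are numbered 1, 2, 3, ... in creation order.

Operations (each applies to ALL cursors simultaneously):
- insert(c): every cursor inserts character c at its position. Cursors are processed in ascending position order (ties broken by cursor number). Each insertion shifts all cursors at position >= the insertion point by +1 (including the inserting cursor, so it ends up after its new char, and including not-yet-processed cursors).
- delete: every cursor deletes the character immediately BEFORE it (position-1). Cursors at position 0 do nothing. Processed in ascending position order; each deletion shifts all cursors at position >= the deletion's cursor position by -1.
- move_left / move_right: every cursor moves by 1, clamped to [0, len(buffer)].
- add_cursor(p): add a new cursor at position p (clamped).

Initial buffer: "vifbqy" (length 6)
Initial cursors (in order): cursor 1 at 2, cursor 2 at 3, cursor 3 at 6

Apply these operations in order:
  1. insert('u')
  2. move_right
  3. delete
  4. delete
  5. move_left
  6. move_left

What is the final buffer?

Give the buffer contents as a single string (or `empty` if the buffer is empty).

After op 1 (insert('u')): buffer="viufubqyu" (len 9), cursors c1@3 c2@5 c3@9, authorship ..1.2...3
After op 2 (move_right): buffer="viufubqyu" (len 9), cursors c1@4 c2@6 c3@9, authorship ..1.2...3
After op 3 (delete): buffer="viuuqy" (len 6), cursors c1@3 c2@4 c3@6, authorship ..12..
After op 4 (delete): buffer="viq" (len 3), cursors c1@2 c2@2 c3@3, authorship ...
After op 5 (move_left): buffer="viq" (len 3), cursors c1@1 c2@1 c3@2, authorship ...
After op 6 (move_left): buffer="viq" (len 3), cursors c1@0 c2@0 c3@1, authorship ...

Answer: viq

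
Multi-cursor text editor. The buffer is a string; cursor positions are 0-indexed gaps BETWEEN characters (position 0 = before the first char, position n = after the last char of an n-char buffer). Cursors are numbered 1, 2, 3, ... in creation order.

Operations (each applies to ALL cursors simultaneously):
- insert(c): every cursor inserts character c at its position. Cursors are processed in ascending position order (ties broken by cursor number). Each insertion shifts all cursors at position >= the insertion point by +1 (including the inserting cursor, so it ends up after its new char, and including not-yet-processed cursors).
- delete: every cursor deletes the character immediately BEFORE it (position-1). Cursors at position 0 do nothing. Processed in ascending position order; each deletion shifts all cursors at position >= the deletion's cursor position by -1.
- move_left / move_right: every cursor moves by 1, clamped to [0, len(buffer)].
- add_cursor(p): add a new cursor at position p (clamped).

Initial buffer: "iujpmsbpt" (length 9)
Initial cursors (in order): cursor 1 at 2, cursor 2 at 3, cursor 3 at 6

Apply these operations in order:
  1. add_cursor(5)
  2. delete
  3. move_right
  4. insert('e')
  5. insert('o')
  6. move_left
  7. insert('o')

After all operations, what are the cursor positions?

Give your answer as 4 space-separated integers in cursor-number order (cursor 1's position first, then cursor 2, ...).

Answer: 7 7 14 14

Derivation:
After op 1 (add_cursor(5)): buffer="iujpmsbpt" (len 9), cursors c1@2 c2@3 c4@5 c3@6, authorship .........
After op 2 (delete): buffer="ipbpt" (len 5), cursors c1@1 c2@1 c3@2 c4@2, authorship .....
After op 3 (move_right): buffer="ipbpt" (len 5), cursors c1@2 c2@2 c3@3 c4@3, authorship .....
After op 4 (insert('e')): buffer="ipeebeept" (len 9), cursors c1@4 c2@4 c3@7 c4@7, authorship ..12.34..
After op 5 (insert('o')): buffer="ipeeoobeeoopt" (len 13), cursors c1@6 c2@6 c3@11 c4@11, authorship ..1212.3434..
After op 6 (move_left): buffer="ipeeoobeeoopt" (len 13), cursors c1@5 c2@5 c3@10 c4@10, authorship ..1212.3434..
After op 7 (insert('o')): buffer="ipeeoooobeeoooopt" (len 17), cursors c1@7 c2@7 c3@14 c4@14, authorship ..121122.343344..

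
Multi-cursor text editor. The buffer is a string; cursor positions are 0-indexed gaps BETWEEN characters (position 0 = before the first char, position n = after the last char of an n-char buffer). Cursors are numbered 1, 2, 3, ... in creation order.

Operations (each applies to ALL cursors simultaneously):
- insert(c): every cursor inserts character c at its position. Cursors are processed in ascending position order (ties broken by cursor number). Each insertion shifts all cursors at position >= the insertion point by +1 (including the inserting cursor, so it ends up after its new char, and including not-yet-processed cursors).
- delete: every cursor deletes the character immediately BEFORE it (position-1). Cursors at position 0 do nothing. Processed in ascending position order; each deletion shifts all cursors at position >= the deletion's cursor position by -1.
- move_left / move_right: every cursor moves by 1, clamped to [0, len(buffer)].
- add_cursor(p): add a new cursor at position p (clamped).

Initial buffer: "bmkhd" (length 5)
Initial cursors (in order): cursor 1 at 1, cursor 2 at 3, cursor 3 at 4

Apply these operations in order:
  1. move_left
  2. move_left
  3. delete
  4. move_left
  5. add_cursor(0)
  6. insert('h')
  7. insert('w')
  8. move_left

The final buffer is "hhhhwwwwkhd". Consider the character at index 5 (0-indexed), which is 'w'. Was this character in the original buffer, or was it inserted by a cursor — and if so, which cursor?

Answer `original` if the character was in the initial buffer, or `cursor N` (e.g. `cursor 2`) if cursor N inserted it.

After op 1 (move_left): buffer="bmkhd" (len 5), cursors c1@0 c2@2 c3@3, authorship .....
After op 2 (move_left): buffer="bmkhd" (len 5), cursors c1@0 c2@1 c3@2, authorship .....
After op 3 (delete): buffer="khd" (len 3), cursors c1@0 c2@0 c3@0, authorship ...
After op 4 (move_left): buffer="khd" (len 3), cursors c1@0 c2@0 c3@0, authorship ...
After op 5 (add_cursor(0)): buffer="khd" (len 3), cursors c1@0 c2@0 c3@0 c4@0, authorship ...
After op 6 (insert('h')): buffer="hhhhkhd" (len 7), cursors c1@4 c2@4 c3@4 c4@4, authorship 1234...
After op 7 (insert('w')): buffer="hhhhwwwwkhd" (len 11), cursors c1@8 c2@8 c3@8 c4@8, authorship 12341234...
After op 8 (move_left): buffer="hhhhwwwwkhd" (len 11), cursors c1@7 c2@7 c3@7 c4@7, authorship 12341234...
Authorship (.=original, N=cursor N): 1 2 3 4 1 2 3 4 . . .
Index 5: author = 2

Answer: cursor 2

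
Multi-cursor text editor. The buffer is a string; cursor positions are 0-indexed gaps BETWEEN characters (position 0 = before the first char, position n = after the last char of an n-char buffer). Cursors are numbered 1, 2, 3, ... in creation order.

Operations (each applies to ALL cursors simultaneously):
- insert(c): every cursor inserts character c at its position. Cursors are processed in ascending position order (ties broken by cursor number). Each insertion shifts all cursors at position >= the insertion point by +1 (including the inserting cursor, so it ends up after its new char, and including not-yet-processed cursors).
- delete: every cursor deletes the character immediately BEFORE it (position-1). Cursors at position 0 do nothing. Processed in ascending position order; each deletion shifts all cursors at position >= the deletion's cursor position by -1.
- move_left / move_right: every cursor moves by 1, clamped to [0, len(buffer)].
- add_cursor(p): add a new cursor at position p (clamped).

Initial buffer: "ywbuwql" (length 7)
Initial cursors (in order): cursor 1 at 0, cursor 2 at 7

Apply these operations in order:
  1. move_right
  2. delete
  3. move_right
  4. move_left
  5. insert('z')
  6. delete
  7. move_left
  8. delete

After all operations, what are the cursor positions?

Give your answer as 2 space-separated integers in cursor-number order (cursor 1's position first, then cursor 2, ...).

After op 1 (move_right): buffer="ywbuwql" (len 7), cursors c1@1 c2@7, authorship .......
After op 2 (delete): buffer="wbuwq" (len 5), cursors c1@0 c2@5, authorship .....
After op 3 (move_right): buffer="wbuwq" (len 5), cursors c1@1 c2@5, authorship .....
After op 4 (move_left): buffer="wbuwq" (len 5), cursors c1@0 c2@4, authorship .....
After op 5 (insert('z')): buffer="zwbuwzq" (len 7), cursors c1@1 c2@6, authorship 1....2.
After op 6 (delete): buffer="wbuwq" (len 5), cursors c1@0 c2@4, authorship .....
After op 7 (move_left): buffer="wbuwq" (len 5), cursors c1@0 c2@3, authorship .....
After op 8 (delete): buffer="wbwq" (len 4), cursors c1@0 c2@2, authorship ....

Answer: 0 2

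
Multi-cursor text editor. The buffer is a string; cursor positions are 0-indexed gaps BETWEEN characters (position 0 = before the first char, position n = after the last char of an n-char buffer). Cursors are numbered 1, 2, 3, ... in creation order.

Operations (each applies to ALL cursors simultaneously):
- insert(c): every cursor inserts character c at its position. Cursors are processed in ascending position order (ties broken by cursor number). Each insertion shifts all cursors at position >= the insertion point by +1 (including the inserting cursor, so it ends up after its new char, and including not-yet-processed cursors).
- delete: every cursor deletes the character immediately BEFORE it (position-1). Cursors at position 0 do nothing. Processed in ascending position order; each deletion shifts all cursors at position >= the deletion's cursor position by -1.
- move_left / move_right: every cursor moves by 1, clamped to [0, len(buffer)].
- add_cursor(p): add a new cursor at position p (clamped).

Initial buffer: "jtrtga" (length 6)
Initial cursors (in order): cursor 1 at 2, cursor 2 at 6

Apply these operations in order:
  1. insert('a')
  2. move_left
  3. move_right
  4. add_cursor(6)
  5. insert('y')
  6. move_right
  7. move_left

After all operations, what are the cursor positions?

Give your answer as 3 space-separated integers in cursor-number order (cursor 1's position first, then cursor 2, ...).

After op 1 (insert('a')): buffer="jtartgaa" (len 8), cursors c1@3 c2@8, authorship ..1....2
After op 2 (move_left): buffer="jtartgaa" (len 8), cursors c1@2 c2@7, authorship ..1....2
After op 3 (move_right): buffer="jtartgaa" (len 8), cursors c1@3 c2@8, authorship ..1....2
After op 4 (add_cursor(6)): buffer="jtartgaa" (len 8), cursors c1@3 c3@6 c2@8, authorship ..1....2
After op 5 (insert('y')): buffer="jtayrtgyaay" (len 11), cursors c1@4 c3@8 c2@11, authorship ..11...3.22
After op 6 (move_right): buffer="jtayrtgyaay" (len 11), cursors c1@5 c3@9 c2@11, authorship ..11...3.22
After op 7 (move_left): buffer="jtayrtgyaay" (len 11), cursors c1@4 c3@8 c2@10, authorship ..11...3.22

Answer: 4 10 8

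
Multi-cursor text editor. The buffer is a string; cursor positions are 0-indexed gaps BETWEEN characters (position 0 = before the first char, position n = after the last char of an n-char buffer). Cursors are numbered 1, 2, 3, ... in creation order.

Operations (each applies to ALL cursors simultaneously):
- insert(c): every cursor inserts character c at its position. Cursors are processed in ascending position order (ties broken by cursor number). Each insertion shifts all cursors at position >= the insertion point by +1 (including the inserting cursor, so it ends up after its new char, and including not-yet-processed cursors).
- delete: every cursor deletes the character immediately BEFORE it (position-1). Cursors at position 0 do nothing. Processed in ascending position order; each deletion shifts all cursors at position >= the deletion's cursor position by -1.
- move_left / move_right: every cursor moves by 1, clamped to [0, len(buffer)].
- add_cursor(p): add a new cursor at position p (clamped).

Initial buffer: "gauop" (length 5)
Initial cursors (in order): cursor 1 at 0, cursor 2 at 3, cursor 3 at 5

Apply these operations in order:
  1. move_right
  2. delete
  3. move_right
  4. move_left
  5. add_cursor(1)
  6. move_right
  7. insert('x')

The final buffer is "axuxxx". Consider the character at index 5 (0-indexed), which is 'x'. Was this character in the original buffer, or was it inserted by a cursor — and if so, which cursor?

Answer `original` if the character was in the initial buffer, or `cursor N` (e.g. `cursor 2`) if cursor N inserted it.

After op 1 (move_right): buffer="gauop" (len 5), cursors c1@1 c2@4 c3@5, authorship .....
After op 2 (delete): buffer="au" (len 2), cursors c1@0 c2@2 c3@2, authorship ..
After op 3 (move_right): buffer="au" (len 2), cursors c1@1 c2@2 c3@2, authorship ..
After op 4 (move_left): buffer="au" (len 2), cursors c1@0 c2@1 c3@1, authorship ..
After op 5 (add_cursor(1)): buffer="au" (len 2), cursors c1@0 c2@1 c3@1 c4@1, authorship ..
After op 6 (move_right): buffer="au" (len 2), cursors c1@1 c2@2 c3@2 c4@2, authorship ..
After op 7 (insert('x')): buffer="axuxxx" (len 6), cursors c1@2 c2@6 c3@6 c4@6, authorship .1.234
Authorship (.=original, N=cursor N): . 1 . 2 3 4
Index 5: author = 4

Answer: cursor 4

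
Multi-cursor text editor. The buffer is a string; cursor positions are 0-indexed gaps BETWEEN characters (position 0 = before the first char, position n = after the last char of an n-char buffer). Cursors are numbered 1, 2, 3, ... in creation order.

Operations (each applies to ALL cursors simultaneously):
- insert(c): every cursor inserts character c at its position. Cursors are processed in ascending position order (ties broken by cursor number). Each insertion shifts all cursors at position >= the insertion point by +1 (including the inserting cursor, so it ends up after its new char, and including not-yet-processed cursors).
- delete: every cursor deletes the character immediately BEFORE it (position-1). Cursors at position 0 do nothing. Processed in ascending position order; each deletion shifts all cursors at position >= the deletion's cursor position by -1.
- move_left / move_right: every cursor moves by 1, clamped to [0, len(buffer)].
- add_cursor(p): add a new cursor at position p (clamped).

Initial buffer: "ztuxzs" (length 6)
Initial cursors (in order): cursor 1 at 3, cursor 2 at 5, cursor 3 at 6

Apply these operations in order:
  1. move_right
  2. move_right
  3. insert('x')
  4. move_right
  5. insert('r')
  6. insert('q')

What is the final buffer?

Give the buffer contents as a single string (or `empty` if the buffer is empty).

After op 1 (move_right): buffer="ztuxzs" (len 6), cursors c1@4 c2@6 c3@6, authorship ......
After op 2 (move_right): buffer="ztuxzs" (len 6), cursors c1@5 c2@6 c3@6, authorship ......
After op 3 (insert('x')): buffer="ztuxzxsxx" (len 9), cursors c1@6 c2@9 c3@9, authorship .....1.23
After op 4 (move_right): buffer="ztuxzxsxx" (len 9), cursors c1@7 c2@9 c3@9, authorship .....1.23
After op 5 (insert('r')): buffer="ztuxzxsrxxrr" (len 12), cursors c1@8 c2@12 c3@12, authorship .....1.12323
After op 6 (insert('q')): buffer="ztuxzxsrqxxrrqq" (len 15), cursors c1@9 c2@15 c3@15, authorship .....1.11232323

Answer: ztuxzxsrqxxrrqq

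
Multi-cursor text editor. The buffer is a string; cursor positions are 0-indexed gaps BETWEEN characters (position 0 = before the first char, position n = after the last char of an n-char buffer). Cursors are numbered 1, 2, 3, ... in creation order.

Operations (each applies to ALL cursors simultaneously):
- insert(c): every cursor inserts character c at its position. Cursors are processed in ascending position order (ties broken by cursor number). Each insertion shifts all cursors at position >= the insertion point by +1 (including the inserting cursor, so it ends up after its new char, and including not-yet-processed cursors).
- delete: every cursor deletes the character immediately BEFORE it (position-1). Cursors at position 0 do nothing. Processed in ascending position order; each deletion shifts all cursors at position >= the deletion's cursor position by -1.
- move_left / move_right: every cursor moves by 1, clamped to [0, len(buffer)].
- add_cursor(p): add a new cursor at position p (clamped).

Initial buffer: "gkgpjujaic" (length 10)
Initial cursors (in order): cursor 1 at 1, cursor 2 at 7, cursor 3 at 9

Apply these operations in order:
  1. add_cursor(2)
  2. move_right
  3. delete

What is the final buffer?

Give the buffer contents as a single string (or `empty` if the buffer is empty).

Answer: gpjuji

Derivation:
After op 1 (add_cursor(2)): buffer="gkgpjujaic" (len 10), cursors c1@1 c4@2 c2@7 c3@9, authorship ..........
After op 2 (move_right): buffer="gkgpjujaic" (len 10), cursors c1@2 c4@3 c2@8 c3@10, authorship ..........
After op 3 (delete): buffer="gpjuji" (len 6), cursors c1@1 c4@1 c2@5 c3@6, authorship ......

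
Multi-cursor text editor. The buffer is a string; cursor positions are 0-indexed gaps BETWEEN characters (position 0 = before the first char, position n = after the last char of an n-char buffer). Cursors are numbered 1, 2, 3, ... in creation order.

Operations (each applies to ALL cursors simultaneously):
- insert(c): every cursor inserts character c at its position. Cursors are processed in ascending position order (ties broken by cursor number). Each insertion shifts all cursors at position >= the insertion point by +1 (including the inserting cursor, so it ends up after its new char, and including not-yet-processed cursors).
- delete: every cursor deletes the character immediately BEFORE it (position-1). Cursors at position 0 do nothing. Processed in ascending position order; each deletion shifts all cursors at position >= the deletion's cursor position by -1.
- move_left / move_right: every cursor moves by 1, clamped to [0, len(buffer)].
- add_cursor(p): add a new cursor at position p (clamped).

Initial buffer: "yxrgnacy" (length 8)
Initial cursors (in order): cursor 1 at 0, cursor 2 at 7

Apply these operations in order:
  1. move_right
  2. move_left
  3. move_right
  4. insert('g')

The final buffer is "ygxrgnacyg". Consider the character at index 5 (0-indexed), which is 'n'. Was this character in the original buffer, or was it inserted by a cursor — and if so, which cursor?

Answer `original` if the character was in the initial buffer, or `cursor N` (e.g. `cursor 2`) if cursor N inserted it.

Answer: original

Derivation:
After op 1 (move_right): buffer="yxrgnacy" (len 8), cursors c1@1 c2@8, authorship ........
After op 2 (move_left): buffer="yxrgnacy" (len 8), cursors c1@0 c2@7, authorship ........
After op 3 (move_right): buffer="yxrgnacy" (len 8), cursors c1@1 c2@8, authorship ........
After op 4 (insert('g')): buffer="ygxrgnacyg" (len 10), cursors c1@2 c2@10, authorship .1.......2
Authorship (.=original, N=cursor N): . 1 . . . . . . . 2
Index 5: author = original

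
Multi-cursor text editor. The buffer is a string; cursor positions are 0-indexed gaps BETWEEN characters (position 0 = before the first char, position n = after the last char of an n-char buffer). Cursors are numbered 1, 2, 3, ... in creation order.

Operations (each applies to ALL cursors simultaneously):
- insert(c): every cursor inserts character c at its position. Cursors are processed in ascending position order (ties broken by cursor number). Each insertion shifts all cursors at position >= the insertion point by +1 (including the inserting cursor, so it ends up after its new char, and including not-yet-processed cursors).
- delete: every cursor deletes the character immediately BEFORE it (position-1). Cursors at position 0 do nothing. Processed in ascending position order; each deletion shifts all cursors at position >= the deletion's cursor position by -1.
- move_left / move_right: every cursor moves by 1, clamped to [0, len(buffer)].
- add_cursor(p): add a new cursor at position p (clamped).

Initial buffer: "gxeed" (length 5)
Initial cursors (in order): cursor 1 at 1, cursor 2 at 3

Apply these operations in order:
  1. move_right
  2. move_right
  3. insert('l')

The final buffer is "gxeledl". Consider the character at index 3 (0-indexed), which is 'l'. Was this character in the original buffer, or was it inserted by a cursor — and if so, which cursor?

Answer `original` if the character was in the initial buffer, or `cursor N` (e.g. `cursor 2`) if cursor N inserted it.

Answer: cursor 1

Derivation:
After op 1 (move_right): buffer="gxeed" (len 5), cursors c1@2 c2@4, authorship .....
After op 2 (move_right): buffer="gxeed" (len 5), cursors c1@3 c2@5, authorship .....
After op 3 (insert('l')): buffer="gxeledl" (len 7), cursors c1@4 c2@7, authorship ...1..2
Authorship (.=original, N=cursor N): . . . 1 . . 2
Index 3: author = 1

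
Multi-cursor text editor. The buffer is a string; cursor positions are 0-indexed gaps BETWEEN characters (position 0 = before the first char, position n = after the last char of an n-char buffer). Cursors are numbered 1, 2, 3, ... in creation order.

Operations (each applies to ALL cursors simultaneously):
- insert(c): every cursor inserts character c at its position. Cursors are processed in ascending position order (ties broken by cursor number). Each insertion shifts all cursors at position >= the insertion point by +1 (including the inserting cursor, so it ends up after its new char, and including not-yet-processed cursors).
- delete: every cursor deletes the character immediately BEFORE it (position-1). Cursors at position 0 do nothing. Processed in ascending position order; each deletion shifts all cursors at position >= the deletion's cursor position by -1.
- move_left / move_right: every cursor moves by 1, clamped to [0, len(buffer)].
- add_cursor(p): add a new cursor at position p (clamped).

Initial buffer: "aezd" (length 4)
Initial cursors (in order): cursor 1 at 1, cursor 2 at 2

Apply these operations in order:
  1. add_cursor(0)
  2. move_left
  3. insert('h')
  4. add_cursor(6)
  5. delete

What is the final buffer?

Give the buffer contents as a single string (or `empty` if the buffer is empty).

Answer: aed

Derivation:
After op 1 (add_cursor(0)): buffer="aezd" (len 4), cursors c3@0 c1@1 c2@2, authorship ....
After op 2 (move_left): buffer="aezd" (len 4), cursors c1@0 c3@0 c2@1, authorship ....
After op 3 (insert('h')): buffer="hhahezd" (len 7), cursors c1@2 c3@2 c2@4, authorship 13.2...
After op 4 (add_cursor(6)): buffer="hhahezd" (len 7), cursors c1@2 c3@2 c2@4 c4@6, authorship 13.2...
After op 5 (delete): buffer="aed" (len 3), cursors c1@0 c3@0 c2@1 c4@2, authorship ...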